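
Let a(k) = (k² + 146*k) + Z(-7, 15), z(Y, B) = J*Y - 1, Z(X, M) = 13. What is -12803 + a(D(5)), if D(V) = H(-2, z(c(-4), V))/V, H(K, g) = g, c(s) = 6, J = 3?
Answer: -307051/25 ≈ -12282.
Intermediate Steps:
z(Y, B) = -1 + 3*Y (z(Y, B) = 3*Y - 1 = -1 + 3*Y)
D(V) = 17/V (D(V) = (-1 + 3*6)/V = (-1 + 18)/V = 17/V)
a(k) = 13 + k² + 146*k (a(k) = (k² + 146*k) + 13 = 13 + k² + 146*k)
-12803 + a(D(5)) = -12803 + (13 + (17/5)² + 146*(17/5)) = -12803 + (13 + 289/25 + 2482/5) = -12803 + 13024/25 = -307051/25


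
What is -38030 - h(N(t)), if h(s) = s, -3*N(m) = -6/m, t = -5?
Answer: -190148/5 ≈ -38030.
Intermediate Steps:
N(m) = 2/m (N(m) = -(-2)/m = 2/m)
-38030 - h(N(t)) = -38030 - 2/(-5) = -38030 - 2*(-1)/5 = -38030 - 1*(-2/5) = -38030 + 2/5 = -190148/5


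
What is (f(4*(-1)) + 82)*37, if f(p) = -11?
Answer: 2627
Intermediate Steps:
(f(4*(-1)) + 82)*37 = (-11 + 82)*37 = 71*37 = 2627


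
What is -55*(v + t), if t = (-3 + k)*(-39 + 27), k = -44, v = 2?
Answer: -31130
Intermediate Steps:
t = 564 (t = (-3 - 44)*(-39 + 27) = -47*(-12) = 564)
-55*(v + t) = -55*(2 + 564) = -55*566 = -31130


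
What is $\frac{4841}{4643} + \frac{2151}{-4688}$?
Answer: $\frac{12707515}{21766384} \approx 0.58381$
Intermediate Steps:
$\frac{4841}{4643} + \frac{2151}{-4688} = 4841 \cdot \frac{1}{4643} + 2151 \left(- \frac{1}{4688}\right) = \frac{4841}{4643} - \frac{2151}{4688} = \frac{12707515}{21766384}$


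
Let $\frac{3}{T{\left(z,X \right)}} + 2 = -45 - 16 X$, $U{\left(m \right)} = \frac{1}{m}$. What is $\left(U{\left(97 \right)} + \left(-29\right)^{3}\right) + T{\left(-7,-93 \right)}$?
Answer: $- \frac{3409019521}{139777} \approx -24389.0$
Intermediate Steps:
$T{\left(z,X \right)} = \frac{3}{-47 - 16 X}$ ($T{\left(z,X \right)} = \frac{3}{-2 - \left(45 + 16 X\right)} = \frac{3}{-47 - 16 X}$)
$\left(U{\left(97 \right)} + \left(-29\right)^{3}\right) + T{\left(-7,-93 \right)} = \left(\frac{1}{97} + \left(-29\right)^{3}\right) - \frac{3}{47 + 16 \left(-93\right)} = \left(\frac{1}{97} - 24389\right) - \frac{3}{47 - 1488} = - \frac{2365732}{97} - \frac{3}{-1441} = - \frac{2365732}{97} - - \frac{3}{1441} = - \frac{2365732}{97} + \frac{3}{1441} = - \frac{3409019521}{139777}$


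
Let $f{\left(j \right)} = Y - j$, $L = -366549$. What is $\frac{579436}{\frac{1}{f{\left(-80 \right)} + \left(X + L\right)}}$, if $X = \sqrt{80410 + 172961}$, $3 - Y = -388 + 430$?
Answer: $-212367929488 + 579436 \sqrt{253371} \approx -2.1208 \cdot 10^{11}$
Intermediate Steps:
$Y = -39$ ($Y = 3 - \left(-388 + 430\right) = 3 - 42 = -39$)
$X = \sqrt{253371} \approx 503.36$
$f{\left(j \right)} = -39 - j$
$\frac{579436}{\frac{1}{f{\left(-80 \right)} + \left(X + L\right)}} = \frac{579436}{\frac{1}{\left(-39 - -80\right) - \left(366549 - \sqrt{253371}\right)}} = \frac{579436}{\frac{1}{\left(-39 + 80\right) - \left(366549 - \sqrt{253371}\right)}} = \frac{579436}{\frac{1}{41 - \left(366549 - \sqrt{253371}\right)}} = \frac{579436}{\frac{1}{-366508 + \sqrt{253371}}} = 579436 \left(-366508 + \sqrt{253371}\right) = -212367929488 + 579436 \sqrt{253371}$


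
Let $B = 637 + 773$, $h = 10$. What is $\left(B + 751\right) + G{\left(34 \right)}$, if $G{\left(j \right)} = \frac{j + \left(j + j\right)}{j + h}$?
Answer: $\frac{47593}{22} \approx 2163.3$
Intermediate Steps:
$B = 1410$
$G{\left(j \right)} = \frac{3 j}{10 + j}$ ($G{\left(j \right)} = \frac{j + \left(j + j\right)}{j + 10} = \frac{j + 2 j}{10 + j} = \frac{3 j}{10 + j}$)
$\left(B + 751\right) + G{\left(34 \right)} = \left(1410 + 751\right) + 3 \cdot 34 \frac{1}{10 + 34} = 2161 + 3 \cdot 34 \cdot \frac{1}{44} = 2161 + \frac{51}{22} = \frac{47593}{22}$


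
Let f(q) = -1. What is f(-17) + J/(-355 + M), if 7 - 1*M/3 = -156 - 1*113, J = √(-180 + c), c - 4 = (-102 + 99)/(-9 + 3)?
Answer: -1 + 3*I*√78/946 ≈ -1.0 + 0.028008*I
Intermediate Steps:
c = 9/2 (c = 4 + (-102 + 99)/(-9 + 3) = 4 - 3/(-6) = 4 - 3*(-⅙) = 4 + ½ = 9/2 ≈ 4.5000)
J = 3*I*√78/2 (J = √(-180 + 9/2) = √(-351/2) = 3*I*√78/2 ≈ 13.248*I)
M = 828 (M = 21 - 3*(-156 - 1*113) = 21 - 3*(-156 - 113) = 21 - 3*(-269) = 21 + 807 = 828)
f(-17) + J/(-355 + M) = -1 + (3*I*√78/2)/(-355 + 828) = -1 + (3*I*√78/2)/473 = -1 + (3*I*√78/2)*(1/473) = -1 + 3*I*√78/946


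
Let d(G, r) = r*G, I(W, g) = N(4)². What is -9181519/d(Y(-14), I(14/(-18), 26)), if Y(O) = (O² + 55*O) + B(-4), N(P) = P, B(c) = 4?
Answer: 9181519/9120 ≈ 1006.7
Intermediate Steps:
Y(O) = 4 + O² + 55*O (Y(O) = (O² + 55*O) + 4 = 4 + O² + 55*O)
I(W, g) = 16 (I(W, g) = 4² = 16)
d(G, r) = G*r
-9181519/d(Y(-14), I(14/(-18), 26)) = -9181519*1/(16*(4 + (-14)² + 55*(-14))) = -9181519*1/(16*(4 + 196 - 770)) = -9181519/((-570*16)) = -9181519/(-9120) = -9181519*(-1/9120) = 9181519/9120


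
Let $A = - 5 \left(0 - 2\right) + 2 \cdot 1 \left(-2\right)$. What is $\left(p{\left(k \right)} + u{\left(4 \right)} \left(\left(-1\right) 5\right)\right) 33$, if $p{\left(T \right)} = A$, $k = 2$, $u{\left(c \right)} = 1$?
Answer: $33$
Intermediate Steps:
$A = 6$ ($A = \left(-5\right) \left(-2\right) + 2 \left(-2\right) = 10 - 4 = 6$)
$p{\left(T \right)} = 6$
$\left(p{\left(k \right)} + u{\left(4 \right)} \left(\left(-1\right) 5\right)\right) 33 = \left(6 + 1 \left(\left(-1\right) 5\right)\right) 33 = \left(6 + 1 \left(-5\right)\right) 33 = \left(6 - 5\right) 33 = 1 \cdot 33 = 33$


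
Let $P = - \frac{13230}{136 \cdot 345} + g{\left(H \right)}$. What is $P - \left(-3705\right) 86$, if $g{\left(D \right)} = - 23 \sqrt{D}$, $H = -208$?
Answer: $\frac{498336879}{1564} - 92 i \sqrt{13} \approx 3.1863 \cdot 10^{5} - 331.71 i$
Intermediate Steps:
$P = - \frac{441}{1564} - 92 i \sqrt{13}$ ($P = - \frac{13230}{136 \cdot 345} - 23 \sqrt{-208} = - \frac{13230}{46920} - 23 \cdot 4 i \sqrt{13} = \left(-13230\right) \frac{1}{46920} - 92 i \sqrt{13} = - \frac{441}{1564} - 92 i \sqrt{13} \approx -0.28197 - 331.71 i$)
$P - \left(-3705\right) 86 = \left(- \frac{441}{1564} - 92 i \sqrt{13}\right) - \left(-3705\right) 86 = \left(- \frac{441}{1564} - 92 i \sqrt{13}\right) - -318630 = \left(- \frac{441}{1564} - 92 i \sqrt{13}\right) + 318630 = \frac{498336879}{1564} - 92 i \sqrt{13}$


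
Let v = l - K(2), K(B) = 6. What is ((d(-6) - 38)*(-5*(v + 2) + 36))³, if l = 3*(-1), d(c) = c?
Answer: -30488290624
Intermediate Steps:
l = -3
v = -9 (v = -3 - 1*6 = -3 - 6 = -9)
((d(-6) - 38)*(-5*(v + 2) + 36))³ = ((-6 - 38)*(-5*(-9 + 2) + 36))³ = (-44*(-5*(-7) + 36))³ = (-44*(35 + 36))³ = (-44*71)³ = (-3124)³ = -30488290624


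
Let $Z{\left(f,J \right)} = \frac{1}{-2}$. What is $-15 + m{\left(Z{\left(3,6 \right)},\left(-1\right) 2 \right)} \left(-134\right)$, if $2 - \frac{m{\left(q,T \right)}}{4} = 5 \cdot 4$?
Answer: $9633$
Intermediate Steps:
$Z{\left(f,J \right)} = - \frac{1}{2}$
$m{\left(q,T \right)} = -72$ ($m{\left(q,T \right)} = 8 - 4 \cdot 5 \cdot 4 = 8 - 80 = -72$)
$-15 + m{\left(Z{\left(3,6 \right)},\left(-1\right) 2 \right)} \left(-134\right) = -15 - -9648 = -15 + 9648 = 9633$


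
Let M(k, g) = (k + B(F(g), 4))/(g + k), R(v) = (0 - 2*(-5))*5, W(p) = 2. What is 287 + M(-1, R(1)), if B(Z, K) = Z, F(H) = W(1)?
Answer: 14064/49 ≈ 287.02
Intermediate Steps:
F(H) = 2
R(v) = 50 (R(v) = (0 + 10)*5 = 10*5 = 50)
M(k, g) = (2 + k)/(g + k) (M(k, g) = (k + 2)/(g + k) = (2 + k)/(g + k))
287 + M(-1, R(1)) = 287 + (2 - 1)/(50 - 1) = 287 + 1/49 = 14064/49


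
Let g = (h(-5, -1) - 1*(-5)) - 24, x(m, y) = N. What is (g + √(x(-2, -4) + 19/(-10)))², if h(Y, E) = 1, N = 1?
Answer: 3231/10 - 54*I*√10/5 ≈ 323.1 - 34.153*I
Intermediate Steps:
x(m, y) = 1
g = -18 (g = (1 - 1*(-5)) - 24 = (1 + 5) - 24 = 6 - 24 = -18)
(g + √(x(-2, -4) + 19/(-10)))² = (-18 + √(1 + 19/(-10)))² = (-18 + √(1 + 19*(-⅒)))² = (-18 + √(1 - 19/10))² = (-18 + √(-9/10))² = (-18 + 3*I*√10/10)²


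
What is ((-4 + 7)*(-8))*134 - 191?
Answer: -3407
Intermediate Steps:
((-4 + 7)*(-8))*134 - 191 = (3*(-8))*134 - 191 = -24*134 - 191 = -3216 - 191 = -3407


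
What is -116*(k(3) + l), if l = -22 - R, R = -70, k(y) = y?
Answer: -5916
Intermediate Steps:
l = 48 (l = -22 - 1*(-70) = -22 + 70 = 48)
-116*(k(3) + l) = -116*(3 + 48) = -116*51 = -5916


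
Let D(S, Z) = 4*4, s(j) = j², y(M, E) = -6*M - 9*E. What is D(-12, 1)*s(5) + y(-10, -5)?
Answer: 505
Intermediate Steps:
y(M, E) = -9*E - 6*M
D(S, Z) = 16
D(-12, 1)*s(5) + y(-10, -5) = 16*5² + (-9*(-5) - 6*(-10)) = 16*25 + (45 + 60) = 400 + 105 = 505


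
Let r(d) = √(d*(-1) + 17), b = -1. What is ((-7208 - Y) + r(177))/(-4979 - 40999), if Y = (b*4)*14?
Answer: 1192/7663 - 2*I*√10/22989 ≈ 0.15555 - 0.00027511*I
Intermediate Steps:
Y = -56 (Y = -1*4*14 = -4*14 = -56)
r(d) = √(17 - d) (r(d) = √(-d + 17) = √(17 - d))
((-7208 - Y) + r(177))/(-4979 - 40999) = ((-7208 - 1*(-56)) + √(17 - 1*177))/(-4979 - 40999) = ((-7208 + 56) + √(17 - 177))/(-45978) = (-7152 + √(-160))*(-1/45978) = (-7152 + 4*I*√10)*(-1/45978) = 1192/7663 - 2*I*√10/22989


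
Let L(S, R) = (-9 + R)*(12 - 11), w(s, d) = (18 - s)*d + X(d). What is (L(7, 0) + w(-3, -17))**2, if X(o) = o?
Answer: 146689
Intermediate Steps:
w(s, d) = d + d*(18 - s) (w(s, d) = (18 - s)*d + d = d*(18 - s) + d = d + d*(18 - s))
L(S, R) = -9 + R (L(S, R) = (-9 + R)*1 = -9 + R)
(L(7, 0) + w(-3, -17))**2 = ((-9 + 0) - 17*(19 - 1*(-3)))**2 = (-9 - 17*(19 + 3))**2 = (-9 - 17*22)**2 = (-9 - 374)**2 = (-383)**2 = 146689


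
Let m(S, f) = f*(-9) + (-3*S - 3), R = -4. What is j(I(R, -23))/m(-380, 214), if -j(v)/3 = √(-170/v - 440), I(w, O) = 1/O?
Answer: √3470/263 ≈ 0.22398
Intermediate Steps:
j(v) = -3*√(-440 - 170/v) (j(v) = -3*√(-170/v - 440) = -3*√(-440 - 170/v))
m(S, f) = -3 - 9*f - 3*S (m(S, f) = -9*f + (-3 - 3*S) = -3 - 9*f - 3*S)
j(I(R, -23))/m(-380, 214) = (-3*√(-440 - 170/(1/(-23))))/(-3 - 9*214 - 3*(-380)) = (-3*√(-440 - 170/(-1/23)))/(-3 - 1926 + 1140) = -3*√(-440 - 170*(-23))/(-789) = -3*√(-440 + 3910)*(-1/789) = -3*√3470*(-1/789) = √3470/263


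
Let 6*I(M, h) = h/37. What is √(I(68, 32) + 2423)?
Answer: √29855559/111 ≈ 49.225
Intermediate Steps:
I(M, h) = h/222 (I(M, h) = (h/37)/6 = h/222)
√(I(68, 32) + 2423) = √((1/222)*32 + 2423) = √(16/111 + 2423) = √(268969/111) = √29855559/111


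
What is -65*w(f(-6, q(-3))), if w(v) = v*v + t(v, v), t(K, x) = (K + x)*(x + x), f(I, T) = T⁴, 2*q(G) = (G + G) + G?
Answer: -13990184325/256 ≈ -5.4649e+7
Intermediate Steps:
q(G) = 3*G/2 (q(G) = ((G + G) + G)/2 = (2*G + G)/2 = (3*G)/2 = 3*G/2)
t(K, x) = 2*x*(K + x) (t(K, x) = (K + x)*(2*x) = 2*x*(K + x))
w(v) = 5*v² (w(v) = v*v + 2*v*(v + v) = v² + 2*v*(2*v) = v² + 4*v² = 5*v²)
-65*w(f(-6, q(-3))) = -325*(((3/2)*(-3))⁴)² = -325*((-9/2)⁴)² = -325*(6561/16)² = -325*43046721/256 = -65*215233605/256 = -13990184325/256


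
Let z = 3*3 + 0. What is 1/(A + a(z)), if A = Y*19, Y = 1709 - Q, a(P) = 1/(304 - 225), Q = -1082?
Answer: 79/4189292 ≈ 1.8858e-5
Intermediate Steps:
z = 9 (z = 9 + 0 = 9)
a(P) = 1/79
Y = 2791 (Y = 1709 - 1*(-1082) = 1709 + 1082 = 2791)
A = 53029 (A = 2791*19 = 53029)
1/(A + a(z)) = 1/(53029 + 1/79) = 1/(4189292/79) = 79/4189292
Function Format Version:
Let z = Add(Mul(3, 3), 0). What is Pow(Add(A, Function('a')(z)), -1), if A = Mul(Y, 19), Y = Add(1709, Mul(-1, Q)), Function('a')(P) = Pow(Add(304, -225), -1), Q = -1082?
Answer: Rational(79, 4189292) ≈ 1.8858e-5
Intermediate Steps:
z = 9 (z = Add(9, 0) = 9)
Function('a')(P) = Rational(1, 79) (Function('a')(P) = Pow(79, -1) = Rational(1, 79))
Y = 2791 (Y = Add(1709, Mul(-1, -1082)) = Add(1709, 1082) = 2791)
A = 53029 (A = Mul(2791, 19) = 53029)
Pow(Add(A, Function('a')(z)), -1) = Pow(Add(53029, Rational(1, 79)), -1) = Pow(Rational(4189292, 79), -1) = Rational(79, 4189292)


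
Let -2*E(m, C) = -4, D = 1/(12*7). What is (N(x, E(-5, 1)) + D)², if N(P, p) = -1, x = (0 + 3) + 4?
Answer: 6889/7056 ≈ 0.97633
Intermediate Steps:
D = 1/84 ≈ 0.011905
x = 7 (x = 3 + 4 = 7)
E(m, C) = 2 (E(m, C) = -½*(-4) = 2)
(N(x, E(-5, 1)) + D)² = (-1 + 1/84)² = (-83/84)² = 6889/7056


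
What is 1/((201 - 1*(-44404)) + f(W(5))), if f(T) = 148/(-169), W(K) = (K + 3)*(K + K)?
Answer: 169/7538097 ≈ 2.2419e-5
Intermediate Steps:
W(K) = 2*K*(3 + K) (W(K) = (3 + K)*(2*K) = 2*K*(3 + K))
f(T) = -148/169 (f(T) = 148*(-1/169) = -148/169)
1/((201 - 1*(-44404)) + f(W(5))) = 1/((201 - 1*(-44404)) - 148/169) = 1/((201 + 44404) - 148/169) = 1/(44605 - 148/169) = 1/(7538097/169) = 169/7538097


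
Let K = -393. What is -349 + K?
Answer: -742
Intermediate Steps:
-349 + K = -349 - 393 = -742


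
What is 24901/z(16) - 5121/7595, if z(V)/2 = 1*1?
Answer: 189112853/15190 ≈ 12450.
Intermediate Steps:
z(V) = 2 (z(V) = 2*(1*1) = 2*1 = 2)
24901/z(16) - 5121/7595 = 24901/2 - 5121/7595 = 189112853/15190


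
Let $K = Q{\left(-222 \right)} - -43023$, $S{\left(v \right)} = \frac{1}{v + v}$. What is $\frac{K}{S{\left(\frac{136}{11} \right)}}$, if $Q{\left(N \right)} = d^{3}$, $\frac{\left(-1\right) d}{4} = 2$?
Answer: $\frac{11562992}{11} \approx 1.0512 \cdot 10^{6}$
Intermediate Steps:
$d = -8$ ($d = \left(-4\right) 2 = -8$)
$Q{\left(N \right)} = -512$ ($Q{\left(N \right)} = \left(-8\right)^{3} = -512$)
$S{\left(v \right)} = \frac{1}{2 v}$
$K = 42511$ ($K = -512 - -43023 = -512 + 43023 = 42511$)
$\frac{K}{S{\left(\frac{136}{11} \right)}} = \frac{42511}{\frac{1}{2} \frac{1}{136 \cdot \frac{1}{11}}} = \frac{42511}{\frac{1}{2} \frac{1}{\frac{136}{11}}} = \frac{42511}{\frac{1}{2} \cdot \frac{11}{136}} = \frac{42511}{\frac{11}{272}} = 42511 \cdot \frac{272}{11} = \frac{11562992}{11}$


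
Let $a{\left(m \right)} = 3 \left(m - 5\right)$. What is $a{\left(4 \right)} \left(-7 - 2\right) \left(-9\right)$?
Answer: $-243$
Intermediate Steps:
$a{\left(m \right)} = -15 + 3 m$ ($a{\left(m \right)} = 3 \left(-5 + m\right) = -15 + 3 m$)
$a{\left(4 \right)} \left(-7 - 2\right) \left(-9\right) = \left(-15 + 3 \cdot 4\right) \left(-7 - 2\right) \left(-9\right) = \left(-15 + 12\right) \left(\left(-9\right) \left(-9\right)\right) = \left(-3\right) 81 = -243$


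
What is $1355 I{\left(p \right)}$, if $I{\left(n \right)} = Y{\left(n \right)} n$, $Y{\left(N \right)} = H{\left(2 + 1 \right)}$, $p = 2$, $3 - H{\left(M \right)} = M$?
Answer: $0$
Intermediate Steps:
$H{\left(M \right)} = 3 - M$
$Y{\left(N \right)} = 0$ ($Y{\left(N \right)} = 3 - \left(2 + 1\right) = 3 - 3 = 0$)
$I{\left(n \right)} = 0$ ($I{\left(n \right)} = 0 n = 0$)
$1355 I{\left(p \right)} = 1355 \cdot 0 = 0$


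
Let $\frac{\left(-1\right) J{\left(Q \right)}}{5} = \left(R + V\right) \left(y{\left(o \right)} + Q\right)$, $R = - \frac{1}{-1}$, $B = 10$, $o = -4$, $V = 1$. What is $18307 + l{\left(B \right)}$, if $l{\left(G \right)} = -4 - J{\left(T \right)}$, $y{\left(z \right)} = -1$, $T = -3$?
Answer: $18263$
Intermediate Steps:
$R = 1$ ($R = \left(-1\right) \left(-1\right) = 1$)
$J{\left(Q \right)} = 10 - 10 Q$ ($J{\left(Q \right)} = - 5 \left(1 + 1\right) \left(-1 + Q\right) = - 5 \cdot 2 \left(-1 + Q\right) = - 5 \left(-2 + 2 Q\right) = 10 - 10 Q$)
$l{\left(G \right)} = -44$ ($l{\left(G \right)} = -4 - \left(10 - -30\right) = -4 - \left(10 + 30\right) = -4 - 40 = -44$)
$18307 + l{\left(B \right)} = 18307 - 44 = 18263$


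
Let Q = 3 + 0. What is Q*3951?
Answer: 11853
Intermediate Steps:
Q = 3
Q*3951 = 3*3951 = 11853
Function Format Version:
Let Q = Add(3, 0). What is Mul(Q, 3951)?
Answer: 11853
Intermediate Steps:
Q = 3
Mul(Q, 3951) = Mul(3, 3951) = 11853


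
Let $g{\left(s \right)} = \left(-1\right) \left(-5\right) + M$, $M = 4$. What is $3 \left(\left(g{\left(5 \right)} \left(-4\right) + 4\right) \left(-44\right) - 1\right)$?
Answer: $4221$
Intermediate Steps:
$g{\left(s \right)} = 9$ ($g{\left(s \right)} = \left(-1\right) \left(-5\right) + 4 = 5 + 4 = 9$)
$3 \left(\left(g{\left(5 \right)} \left(-4\right) + 4\right) \left(-44\right) - 1\right) = 3 \left(\left(9 \left(-4\right) + 4\right) \left(-44\right) - 1\right) = 3 \left(\left(-36 + 4\right) \left(-44\right) - 1\right) = 3 \left(\left(-32\right) \left(-44\right) - 1\right) = 3 \left(1408 - 1\right) = 3 \cdot 1407 = 4221$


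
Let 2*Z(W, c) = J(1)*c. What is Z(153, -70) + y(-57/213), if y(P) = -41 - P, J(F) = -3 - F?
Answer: 7048/71 ≈ 99.268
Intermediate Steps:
Z(W, c) = -2*c (Z(W, c) = ((-3 - 1*1)*c)/2 = ((-3 - 1)*c)/2 = (-4*c)/2 = -2*c)
Z(153, -70) + y(-57/213) = -2*(-70) + (-41 - (-57)/213) = 140 + (-41 - (-57)/213) = 140 + (-41 - 1*(-19/71)) = 140 + (-41 + 19/71) = 140 - 2892/71 = 7048/71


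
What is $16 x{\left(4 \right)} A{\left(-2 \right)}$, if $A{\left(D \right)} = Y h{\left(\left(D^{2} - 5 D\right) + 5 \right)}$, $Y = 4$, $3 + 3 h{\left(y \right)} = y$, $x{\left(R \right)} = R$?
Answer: $\frac{4096}{3} \approx 1365.3$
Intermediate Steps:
$h{\left(y \right)} = -1 + \frac{y}{3}$
$A{\left(D \right)} = \frac{8}{3} - \frac{20 D}{3} + \frac{4 D^{2}}{3}$ ($A{\left(D \right)} = 4 \left(-1 + \frac{\left(D^{2} - 5 D\right) + 5}{3}\right) = 4 \left(-1 + \frac{5 + D^{2} - 5 D}{3}\right) = 4 \left(-1 + \left(\frac{5}{3} - \frac{5 D}{3} + \frac{D^{2}}{3}\right)\right) = 4 \left(\frac{2}{3} - \frac{5 D}{3} + \frac{D^{2}}{3}\right) = \frac{8}{3} - \frac{20 D}{3} + \frac{4 D^{2}}{3}$)
$16 x{\left(4 \right)} A{\left(-2 \right)} = 16 \cdot 4 \left(\frac{8}{3} - - \frac{40}{3} + \frac{4 \left(-2\right)^{2}}{3}\right) = 64 \left(\frac{8}{3} + \frac{40}{3} + \frac{4}{3} \cdot 4\right) = 64 \left(\frac{8}{3} + \frac{40}{3} + \frac{16}{3}\right) = 64 \cdot \frac{64}{3} = \frac{4096}{3}$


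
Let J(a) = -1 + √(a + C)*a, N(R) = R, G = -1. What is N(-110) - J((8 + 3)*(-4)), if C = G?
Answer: -109 + 132*I*√5 ≈ -109.0 + 295.16*I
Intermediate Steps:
C = -1
J(a) = -1 + a*√(-1 + a) (J(a) = -1 + √(a - 1)*a = -1 + √(-1 + a)*a = -1 + a*√(-1 + a))
N(-110) - J((8 + 3)*(-4)) = -110 - (-1 + ((8 + 3)*(-4))*√(-1 + (8 + 3)*(-4))) = -110 - (-1 + (11*(-4))*√(-1 + 11*(-4))) = -110 - (-1 - 44*√(-1 - 44)) = -110 - (-1 - 132*I*√5) = -110 + (1 + 132*I*√5) = -109 + 132*I*√5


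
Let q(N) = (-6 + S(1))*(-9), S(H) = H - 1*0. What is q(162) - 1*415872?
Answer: -415827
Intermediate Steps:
S(H) = H (S(H) = H + 0 = H)
q(N) = 45 (q(N) = (-6 + 1)*(-9) = -5*(-9) = 45)
q(162) - 1*415872 = 45 - 1*415872 = 45 - 415872 = -415827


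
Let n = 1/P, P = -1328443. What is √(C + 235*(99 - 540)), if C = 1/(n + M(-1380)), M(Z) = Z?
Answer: I*√348297596455376353543498/1833251341 ≈ 321.92*I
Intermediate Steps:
n = -1/1328443 (n = 1/(-1328443) = -1/1328443 ≈ -7.5276e-7)
C = -1328443/1833251341 (C = 1/(-1/1328443 - 1380) = 1/(-1833251341/1328443) = -1328443/1833251341 ≈ -0.00072464)
√(C + 235*(99 - 540)) = √(-1328443/1833251341 + 235*(99 - 540)) = √(-1328443/1833251341 + 235*(-441)) = √(-1328443/1833251341 - 103635) = √(-189989004052978/1833251341) = I*√348297596455376353543498/1833251341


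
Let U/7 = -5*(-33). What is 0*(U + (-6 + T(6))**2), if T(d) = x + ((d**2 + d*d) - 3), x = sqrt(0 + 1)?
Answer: 0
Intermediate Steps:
U = 1155 (U = 7*(-5*(-33)) = 7*165 = 1155)
x = 1 (x = sqrt(1) = 1)
T(d) = -2 + 2*d**2 (T(d) = 1 + ((d**2 + d*d) - 3) = 1 + ((d**2 + d**2) - 3) = 1 + (2*d**2 - 3) = 1 + (-3 + 2*d**2) = -2 + 2*d**2)
0*(U + (-6 + T(6))**2) = 0*(1155 + (-6 + (-2 + 2*6**2))**2) = 0*(1155 + (-6 + (-2 + 2*36))**2) = 0*(1155 + (-6 + (-2 + 72))**2) = 0*(1155 + (-6 + 70)**2) = 0*(1155 + 64**2) = 0*(1155 + 4096) = 0*5251 = 0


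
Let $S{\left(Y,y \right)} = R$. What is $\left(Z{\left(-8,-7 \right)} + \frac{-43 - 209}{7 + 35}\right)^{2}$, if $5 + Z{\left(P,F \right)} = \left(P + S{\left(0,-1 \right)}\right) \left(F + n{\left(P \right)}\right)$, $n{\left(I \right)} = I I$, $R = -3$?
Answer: $407044$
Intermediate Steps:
$S{\left(Y,y \right)} = -3$
$n{\left(I \right)} = I^{2}$
$Z{\left(P,F \right)} = -5 + \left(-3 + P\right) \left(F + P^{2}\right)$ ($Z{\left(P,F \right)} = -5 + \left(P - 3\right) \left(F + P^{2}\right) = -5 + \left(-3 + P\right) \left(F + P^{2}\right)$)
$\left(Z{\left(-8,-7 \right)} + \frac{-43 - 209}{7 + 35}\right)^{2} = \left(\left(-5 + \left(-8\right)^{3} - -21 - 3 \left(-8\right)^{2} - -56\right) + \frac{-43 - 209}{7 + 35}\right)^{2} = \left(\left(-5 - 512 + 21 - 192 + 56\right) - \frac{252}{42}\right)^{2} = \left(\left(-5 - 512 + 21 - 192 + 56\right) - 6\right)^{2} = \left(-632 - 6\right)^{2} = \left(-638\right)^{2} = 407044$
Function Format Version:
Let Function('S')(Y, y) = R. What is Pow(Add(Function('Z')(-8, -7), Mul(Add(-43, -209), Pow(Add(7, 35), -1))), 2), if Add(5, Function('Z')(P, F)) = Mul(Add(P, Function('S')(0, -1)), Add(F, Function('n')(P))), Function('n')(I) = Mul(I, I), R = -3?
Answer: 407044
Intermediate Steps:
Function('S')(Y, y) = -3
Function('n')(I) = Pow(I, 2)
Function('Z')(P, F) = Add(-5, Mul(Add(-3, P), Add(F, Pow(P, 2)))) (Function('Z')(P, F) = Add(-5, Mul(Add(P, -3), Add(F, Pow(P, 2)))) = Add(-5, Mul(Add(-3, P), Add(F, Pow(P, 2)))))
Pow(Add(Function('Z')(-8, -7), Mul(Add(-43, -209), Pow(Add(7, 35), -1))), 2) = Pow(Add(Add(-5, Pow(-8, 3), Mul(-3, -7), Mul(-3, Pow(-8, 2)), Mul(-7, -8)), Mul(Add(-43, -209), Pow(Add(7, 35), -1))), 2) = Pow(Add(Add(-5, -512, 21, Mul(-3, 64), 56), Mul(-252, Pow(42, -1))), 2) = Pow(Add(Add(-5, -512, 21, -192, 56), Mul(-252, Rational(1, 42))), 2) = Pow(Add(-632, -6), 2) = Pow(-638, 2) = 407044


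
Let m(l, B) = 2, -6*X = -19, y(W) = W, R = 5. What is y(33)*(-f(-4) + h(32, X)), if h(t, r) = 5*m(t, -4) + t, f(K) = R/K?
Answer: 5709/4 ≈ 1427.3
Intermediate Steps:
X = 19/6 (X = -1/6*(-19) = 19/6 ≈ 3.1667)
f(K) = 5/K
h(t, r) = 10 + t (h(t, r) = 5*2 + t = 10 + t)
y(33)*(-f(-4) + h(32, X)) = 33*(-5/(-4) + (10 + 32)) = 33*(-5*(-1)/4 + 42) = 33*(-1*(-5/4) + 42) = 33*(5/4 + 42) = 33*(173/4) = 5709/4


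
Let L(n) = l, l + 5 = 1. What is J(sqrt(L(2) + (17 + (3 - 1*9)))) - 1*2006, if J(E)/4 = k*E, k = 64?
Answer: -2006 + 256*sqrt(7) ≈ -1328.7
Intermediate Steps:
l = -4 (l = -5 + 1 = -4)
L(n) = -4
J(E) = 256*E (J(E) = 4*(64*E) = 256*E)
J(sqrt(L(2) + (17 + (3 - 1*9)))) - 1*2006 = 256*sqrt(-4 + (17 + (3 - 1*9))) - 1*2006 = 256*sqrt(-4 + (17 + (3 - 9))) - 2006 = 256*sqrt(-4 + (17 - 6)) - 2006 = 256*sqrt(-4 + 11) - 2006 = 256*sqrt(7) - 2006 = -2006 + 256*sqrt(7)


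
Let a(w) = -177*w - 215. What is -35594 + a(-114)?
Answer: -15631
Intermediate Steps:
a(w) = -215 - 177*w
-35594 + a(-114) = -35594 + (-215 - 177*(-114)) = -35594 + (-215 + 20178) = -35594 + 19963 = -15631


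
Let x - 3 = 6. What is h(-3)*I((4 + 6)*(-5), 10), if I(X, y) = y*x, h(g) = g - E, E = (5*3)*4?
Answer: -5670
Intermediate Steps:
E = 60 (E = 15*4 = 60)
x = 9 (x = 3 + 6 = 9)
h(g) = -60 + g (h(g) = g - 1*60 = g - 60 = -60 + g)
I(X, y) = 9*y (I(X, y) = y*9 = 9*y)
h(-3)*I((4 + 6)*(-5), 10) = (-60 - 3)*(9*10) = -63*90 = -5670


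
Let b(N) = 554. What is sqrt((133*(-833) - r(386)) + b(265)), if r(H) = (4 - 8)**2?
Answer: I*sqrt(110251) ≈ 332.04*I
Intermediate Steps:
r(H) = 16 (r(H) = (-4)**2 = 16)
sqrt((133*(-833) - r(386)) + b(265)) = sqrt((133*(-833) - 1*16) + 554) = sqrt((-110789 - 16) + 554) = sqrt(-110805 + 554) = sqrt(-110251) = I*sqrt(110251)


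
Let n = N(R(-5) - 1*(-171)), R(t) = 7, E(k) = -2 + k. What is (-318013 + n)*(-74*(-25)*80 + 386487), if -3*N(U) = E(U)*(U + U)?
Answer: -543410260465/3 ≈ -1.8114e+11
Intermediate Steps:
N(U) = -2*U*(-2 + U)/3 (N(U) = -(-2 + U)*(U + U)/3 = -(-2 + U)*2*U/3 = -2*U*(-2 + U)/3)
n = -62656/3 (n = 2*(7 - 1*(-171))*(2 - (7 - 1*(-171)))/3 = 2*(7 + 171)*(2 - (7 + 171))/3 = (⅔)*178*(2 - 1*178) = (⅔)*178*(2 - 178) = (⅔)*178*(-176) = -62656/3 ≈ -20885.)
(-318013 + n)*(-74*(-25)*80 + 386487) = (-318013 - 62656/3)*(-74*(-25)*80 + 386487) = -1016695*(1850*80 + 386487)/3 = -1016695*(148000 + 386487)/3 = -1016695/3*534487 = -543410260465/3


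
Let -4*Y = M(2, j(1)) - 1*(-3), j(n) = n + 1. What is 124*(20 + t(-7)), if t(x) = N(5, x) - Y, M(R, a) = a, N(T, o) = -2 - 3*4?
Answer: 899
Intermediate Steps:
N(T, o) = -14 (N(T, o) = -2 - 12 = -14)
j(n) = 1 + n
Y = -5/4 (Y = -((1 + 1) - 1*(-3))/4 = -(2 + 3)/4 = -1/4*5 = -5/4 ≈ -1.2500)
t(x) = -51/4 (t(x) = -14 - 1*(-5/4) = -14 + 5/4 = -51/4)
124*(20 + t(-7)) = 124*(20 - 51/4) = 124*(29/4) = 899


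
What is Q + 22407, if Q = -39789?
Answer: -17382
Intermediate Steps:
Q + 22407 = -39789 + 22407 = -17382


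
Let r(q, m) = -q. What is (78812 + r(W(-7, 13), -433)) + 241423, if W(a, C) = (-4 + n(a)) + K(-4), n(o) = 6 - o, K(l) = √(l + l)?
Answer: 320226 - 2*I*√2 ≈ 3.2023e+5 - 2.8284*I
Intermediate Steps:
K(l) = √2*√l (K(l) = √(2*l) = √2*√l)
W(a, C) = 2 - a + 2*I*√2 (W(a, C) = (-4 + (6 - a)) + √2*√(-4) = (2 - a) + √2*(2*I) = (2 - a) + 2*I*√2 = 2 - a + 2*I*√2)
(78812 + r(W(-7, 13), -433)) + 241423 = (78812 - (2 - 1*(-7) + 2*I*√2)) + 241423 = (78812 - (2 + 7 + 2*I*√2)) + 241423 = (78812 - (9 + 2*I*√2)) + 241423 = (78812 + (-9 - 2*I*√2)) + 241423 = (78803 - 2*I*√2) + 241423 = 320226 - 2*I*√2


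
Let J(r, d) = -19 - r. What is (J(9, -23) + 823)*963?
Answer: 765585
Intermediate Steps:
(J(9, -23) + 823)*963 = ((-19 - 1*9) + 823)*963 = ((-19 - 9) + 823)*963 = (-28 + 823)*963 = 795*963 = 765585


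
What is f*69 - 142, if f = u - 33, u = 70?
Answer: 2411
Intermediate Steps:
f = 37 (f = 70 - 33 = 37)
f*69 - 142 = 37*69 - 142 = 2553 - 142 = 2411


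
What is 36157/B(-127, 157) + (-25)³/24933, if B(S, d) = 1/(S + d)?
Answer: 27045058805/24933 ≈ 1.0847e+6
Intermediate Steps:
36157/B(-127, 157) + (-25)³/24933 = 36157/(1/(-127 + 157)) + (-25)³/24933 = 36157/(1/30) - 15625*1/24933 = 36157/(1/30) - 15625/24933 = 36157*30 - 15625/24933 = 1084710 - 15625/24933 = 27045058805/24933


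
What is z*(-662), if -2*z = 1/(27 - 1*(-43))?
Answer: 331/70 ≈ 4.7286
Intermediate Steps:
z = -1/140 (z = -1/(2*(27 - 1*(-43))) = -1/(2*(27 + 43)) = -½/70 = -½*1/70 = -1/140 ≈ -0.0071429)
z*(-662) = -1/140*(-662) = 331/70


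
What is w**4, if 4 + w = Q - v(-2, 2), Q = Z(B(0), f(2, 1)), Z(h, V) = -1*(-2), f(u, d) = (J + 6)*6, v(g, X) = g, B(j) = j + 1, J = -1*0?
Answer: 0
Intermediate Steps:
J = 0
B(j) = 1 + j
f(u, d) = 36 (f(u, d) = (0 + 6)*6 = 6*6 = 36)
Z(h, V) = 2
Q = 2
w = 0 (w = -4 + (2 - 1*(-2)) = -4 + (2 + 2) = -4 + 4 = 0)
w**4 = 0**4 = 0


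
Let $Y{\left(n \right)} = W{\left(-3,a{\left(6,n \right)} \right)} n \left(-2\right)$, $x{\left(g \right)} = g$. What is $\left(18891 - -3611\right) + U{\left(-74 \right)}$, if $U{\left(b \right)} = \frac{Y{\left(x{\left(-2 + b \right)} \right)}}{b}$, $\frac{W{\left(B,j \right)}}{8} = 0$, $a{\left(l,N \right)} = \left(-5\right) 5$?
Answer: $22502$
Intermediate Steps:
$a{\left(l,N \right)} = -25$
$W{\left(B,j \right)} = 0$ ($W{\left(B,j \right)} = 8 \cdot 0 = 0$)
$Y{\left(n \right)} = 0$ ($Y{\left(n \right)} = 0 n \left(-2\right) = 0 \left(-2\right) = 0$)
$U{\left(b \right)} = 0$ ($U{\left(b \right)} = \frac{0}{b} = 0$)
$\left(18891 - -3611\right) + U{\left(-74 \right)} = \left(18891 - -3611\right) + 0 = \left(18891 + 3611\right) + 0 = 22502 + 0 = 22502$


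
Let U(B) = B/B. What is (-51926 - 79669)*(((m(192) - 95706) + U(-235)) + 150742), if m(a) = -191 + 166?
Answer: -7239304140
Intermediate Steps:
m(a) = -25
U(B) = 1
(-51926 - 79669)*(((m(192) - 95706) + U(-235)) + 150742) = (-51926 - 79669)*(((-25 - 95706) + 1) + 150742) = -131595*((-95731 + 1) + 150742) = -131595*(-95730 + 150742) = -131595*55012 = -7239304140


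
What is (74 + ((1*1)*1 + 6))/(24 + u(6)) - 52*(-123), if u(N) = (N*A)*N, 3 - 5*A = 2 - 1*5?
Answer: 716487/112 ≈ 6397.2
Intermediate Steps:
A = 6/5 (A = ⅗ - (2 - 1*5)/5 = ⅗ - (2 - 5)/5 = ⅗ - ⅕*(-3) = ⅗ + ⅗ = 6/5 ≈ 1.2000)
u(N) = 6*N²/5 (u(N) = (N*(6/5))*N = (6*N/5)*N = 6*N²/5)
(74 + ((1*1)*1 + 6))/(24 + u(6)) - 52*(-123) = (74 + ((1*1)*1 + 6))/(24 + (6/5)*6²) - 52*(-123) = (74 + (1*1 + 6))/(24 + (6/5)*36) + 6396 = (74 + (1 + 6))/(24 + 216/5) + 6396 = (74 + 7)/(336/5) + 6396 = 81*(5/336) + 6396 = 135/112 + 6396 = 716487/112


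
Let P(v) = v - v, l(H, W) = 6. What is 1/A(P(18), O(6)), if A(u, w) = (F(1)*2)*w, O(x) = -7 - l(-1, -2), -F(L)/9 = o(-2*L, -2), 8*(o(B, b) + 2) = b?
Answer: -2/1053 ≈ -0.0018993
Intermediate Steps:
o(B, b) = -2 + b/8
F(L) = 81/4 (F(L) = -9*(-2 + (⅛)*(-2)) = -9*(-2 - ¼) = -9*(-9/4) = 81/4)
O(x) = -13 (O(x) = -7 - 1*6 = -7 - 6 = -13)
P(v) = 0
A(u, w) = 81*w/2 (A(u, w) = ((81/4)*2)*w = 81*w/2)
1/A(P(18), O(6)) = 1/((81/2)*(-13)) = 1/(-1053/2) = -2/1053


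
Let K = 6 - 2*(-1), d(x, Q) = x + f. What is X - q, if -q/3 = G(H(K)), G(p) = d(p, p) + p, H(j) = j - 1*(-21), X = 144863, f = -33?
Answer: 144938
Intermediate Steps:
d(x, Q) = -33 + x (d(x, Q) = x - 33 = -33 + x)
K = 8 (K = 6 + 2 = 8)
H(j) = 21 + j (H(j) = j + 21 = 21 + j)
G(p) = -33 + 2*p (G(p) = (-33 + p) + p = -33 + 2*p)
q = -75 (q = -3*(-33 + 2*(21 + 8)) = -3*(-33 + 2*29) = -3*(-33 + 58) = -3*25 = -75)
X - q = 144863 - 1*(-75) = 144863 + 75 = 144938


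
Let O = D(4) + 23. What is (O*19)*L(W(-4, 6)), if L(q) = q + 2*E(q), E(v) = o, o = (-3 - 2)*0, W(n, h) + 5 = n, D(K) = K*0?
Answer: -3933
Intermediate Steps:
D(K) = 0
O = 23 (O = 0 + 23 = 23)
W(n, h) = -5 + n
o = 0 (o = -5*0 = 0)
E(v) = 0
L(q) = q (L(q) = q + 2*0 = q + 0 = q)
(O*19)*L(W(-4, 6)) = (23*19)*(-5 - 4) = 437*(-9) = -3933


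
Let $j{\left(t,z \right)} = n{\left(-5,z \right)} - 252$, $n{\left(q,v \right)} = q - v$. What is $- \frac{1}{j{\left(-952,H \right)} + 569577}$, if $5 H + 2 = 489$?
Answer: $- \frac{5}{2846113} \approx -1.7568 \cdot 10^{-6}$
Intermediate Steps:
$H = \frac{487}{5}$ ($H = - \frac{2}{5} + \frac{1}{5} \cdot 489 = - \frac{2}{5} + \frac{489}{5} = \frac{487}{5} \approx 97.4$)
$j{\left(t,z \right)} = -257 - z$ ($j{\left(t,z \right)} = \left(-5 - z\right) - 252 = -257 - z$)
$- \frac{1}{j{\left(-952,H \right)} + 569577} = - \frac{1}{\left(-257 - \frac{487}{5}\right) + 569577} = - \frac{1}{- \frac{1772}{5} + 569577} = - \frac{1}{\frac{2846113}{5}} = \left(-1\right) \frac{5}{2846113} = - \frac{5}{2846113}$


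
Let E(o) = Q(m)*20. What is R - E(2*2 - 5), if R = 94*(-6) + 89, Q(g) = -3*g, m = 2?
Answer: -355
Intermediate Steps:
R = -475 (R = -564 + 89 = -475)
E(o) = -120 (E(o) = -3*2*20 = -6*20 = -120)
R - E(2*2 - 5) = -475 - 1*(-120) = -475 + 120 = -355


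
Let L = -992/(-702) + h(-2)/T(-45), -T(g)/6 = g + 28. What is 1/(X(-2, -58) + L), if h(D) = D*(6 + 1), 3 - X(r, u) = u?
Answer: 5967/371600 ≈ 0.016058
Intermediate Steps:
X(r, u) = 3 - u
T(g) = -168 - 6*g (T(g) = -6*(g + 28) = -6*(28 + g) = -168 - 6*g)
h(D) = 7*D (h(D) = D*7 = 7*D)
L = 7613/5967 (L = -992/(-702) + (7*(-2))/(-168 - 6*(-45)) = -992*(-1/702) - 14/(-168 + 270) = 496/351 - 14/102 = 496/351 - 14*1/102 = 496/351 - 7/51 = 7613/5967 ≈ 1.2759)
1/(X(-2, -58) + L) = 1/((3 - 1*(-58)) + 7613/5967) = 1/((3 + 58) + 7613/5967) = 1/(61 + 7613/5967) = 1/(371600/5967) = 5967/371600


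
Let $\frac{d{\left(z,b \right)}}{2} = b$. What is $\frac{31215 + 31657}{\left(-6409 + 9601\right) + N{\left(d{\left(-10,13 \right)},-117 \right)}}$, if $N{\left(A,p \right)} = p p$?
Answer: $\frac{62872}{16881} \approx 3.7244$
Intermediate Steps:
$d{\left(z,b \right)} = 2 b$
$N{\left(A,p \right)} = p^{2}$
$\frac{31215 + 31657}{\left(-6409 + 9601\right) + N{\left(d{\left(-10,13 \right)},-117 \right)}} = \frac{31215 + 31657}{\left(-6409 + 9601\right) + \left(-117\right)^{2}} = \frac{62872}{3192 + 13689} = \frac{62872}{16881}$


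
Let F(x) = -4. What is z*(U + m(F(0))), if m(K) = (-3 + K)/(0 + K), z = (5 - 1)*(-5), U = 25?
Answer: -535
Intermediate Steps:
z = -20 (z = 4*(-5) = -20)
m(K) = (-3 + K)/K
z*(U + m(F(0))) = -20*(25 + (-3 - 4)/(-4)) = -20*(25 - ¼*(-7)) = -20*(25 + 7/4) = -20*107/4 = -535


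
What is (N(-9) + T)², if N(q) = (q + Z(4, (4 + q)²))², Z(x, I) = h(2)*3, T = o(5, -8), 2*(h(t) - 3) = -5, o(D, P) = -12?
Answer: 31329/16 ≈ 1958.1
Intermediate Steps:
h(t) = ½ (h(t) = 3 + (½)*(-5) = 3 - 5/2 = ½)
T = -12
Z(x, I) = 3/2 (Z(x, I) = (½)*3 = 3/2)
N(q) = (3/2 + q)² (N(q) = (q + 3/2)² = (3/2 + q)²)
(N(-9) + T)² = ((3 + 2*(-9))²/4 - 12)² = ((3 - 18)²/4 - 12)² = ((¼)*(-15)² - 12)² = ((¼)*225 - 12)² = (225/4 - 12)² = (177/4)² = 31329/16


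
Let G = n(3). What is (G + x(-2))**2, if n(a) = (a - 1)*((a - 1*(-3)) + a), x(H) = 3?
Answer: 441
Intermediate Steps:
n(a) = (-1 + a)*(3 + 2*a) (n(a) = (-1 + a)*((a + 3) + a) = (-1 + a)*((3 + a) + a) = (-1 + a)*(3 + 2*a))
G = 18 (G = -3 + 3 + 2*3**2 = -3 + 3 + 2*9 = -3 + 3 + 18 = 18)
(G + x(-2))**2 = (18 + 3)**2 = 21**2 = 441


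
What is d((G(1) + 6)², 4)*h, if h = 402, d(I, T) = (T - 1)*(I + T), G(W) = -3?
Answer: 15678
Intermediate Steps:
d(I, T) = (-1 + T)*(I + T)
d((G(1) + 6)², 4)*h = (4² - (-3 + 6)² - 1*4 + (-3 + 6)²*4)*402 = (16 - 1*3² - 4 + 3²*4)*402 = (16 - 1*9 - 4 + 9*4)*402 = (16 - 9 - 4 + 36)*402 = 39*402 = 15678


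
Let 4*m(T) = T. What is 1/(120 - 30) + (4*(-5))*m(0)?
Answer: 1/90 ≈ 0.011111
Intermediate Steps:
m(T) = T/4
1/(120 - 30) + (4*(-5))*m(0) = 1/(120 - 30) + (4*(-5))*((¼)*0) = 1/90 - 20*0 = 1/90 + 0 = 1/90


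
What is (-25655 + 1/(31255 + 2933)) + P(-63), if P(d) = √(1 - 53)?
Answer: -877093139/34188 + 2*I*√13 ≈ -25655.0 + 7.2111*I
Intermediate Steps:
P(d) = 2*I*√13 (P(d) = √(-52) = 2*I*√13)
(-25655 + 1/(31255 + 2933)) + P(-63) = (-25655 + 1/(31255 + 2933)) + 2*I*√13 = (-25655 + 1/34188) + 2*I*√13 = -877093139/34188 + 2*I*√13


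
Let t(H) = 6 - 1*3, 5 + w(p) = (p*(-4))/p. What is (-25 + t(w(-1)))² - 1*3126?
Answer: -2642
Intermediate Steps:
w(p) = -9 (w(p) = -5 + (p*(-4))/p = -5 + (-4*p)/p = -5 - 4 = -9)
t(H) = 3 (t(H) = 6 - 3 = 3)
(-25 + t(w(-1)))² - 1*3126 = (-25 + 3)² - 1*3126 = (-22)² - 3126 = 484 - 3126 = -2642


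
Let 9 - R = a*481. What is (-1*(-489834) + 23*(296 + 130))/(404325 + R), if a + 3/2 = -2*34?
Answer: 999264/875527 ≈ 1.1413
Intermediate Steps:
a = -139/2 (a = -3/2 - 2*34 = -3/2 - 68 = -139/2 ≈ -69.500)
R = 66877/2 (R = 9 - (-139)*481/2 = 9 - 1*(-66859/2) = 9 + 66859/2 = 66877/2 ≈ 33439.)
(-1*(-489834) + 23*(296 + 130))/(404325 + R) = (-1*(-489834) + 23*(296 + 130))/(404325 + 66877/2) = (489834 + 23*426)/(875527/2) = (489834 + 9798)*(2/875527) = 499632*(2/875527) = 999264/875527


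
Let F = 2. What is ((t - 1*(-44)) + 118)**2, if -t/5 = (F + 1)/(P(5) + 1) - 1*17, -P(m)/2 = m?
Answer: 556516/9 ≈ 61835.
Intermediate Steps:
P(m) = -2*m
t = 260/3 (t = -5*((2 + 1)/(-2*5 + 1) - 1*17) = -5*(3/(-10 + 1) - 17) = -5*(3/(-9) - 17) = -5*(3*(-1/9) - 17) = -5*(-1/3 - 17) = -5*(-52/3) = 260/3 ≈ 86.667)
((t - 1*(-44)) + 118)**2 = ((260/3 - 1*(-44)) + 118)**2 = ((260/3 + 44) + 118)**2 = (392/3 + 118)**2 = (746/3)**2 = 556516/9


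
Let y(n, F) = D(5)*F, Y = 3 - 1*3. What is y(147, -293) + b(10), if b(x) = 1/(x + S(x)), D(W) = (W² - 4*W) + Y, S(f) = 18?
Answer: -41019/28 ≈ -1465.0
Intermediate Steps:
Y = 0 (Y = 3 - 3 = 0)
D(W) = W² - 4*W (D(W) = (W² - 4*W) + 0 = W² - 4*W)
b(x) = 1/(18 + x) (b(x) = 1/(x + 18) = 1/(18 + x))
y(n, F) = 5*F (y(n, F) = (5*(-4 + 5))*F = (5*1)*F = 5*F)
y(147, -293) + b(10) = 5*(-293) + 1/(18 + 10) = -1465 + 1/28 = -41019/28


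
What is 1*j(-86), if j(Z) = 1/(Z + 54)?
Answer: -1/32 ≈ -0.031250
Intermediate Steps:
j(Z) = 1/(54 + Z)
1*j(-86) = 1/(54 - 86) = 1/(-32) = 1*(-1/32) = -1/32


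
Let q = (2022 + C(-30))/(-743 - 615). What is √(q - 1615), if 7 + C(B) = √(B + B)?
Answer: √(-2981061230 - 2716*I*√15)/1358 ≈ 7.0935e-5 - 40.206*I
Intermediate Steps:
C(B) = -7 + √2*√B (C(B) = -7 + √(B + B) = -7 + √(2*B) = -7 + √2*√B)
q = -2015/1358 - I*√15/679 (q = (2022 + (-7 + √2*√(-30)))/(-743 - 615) = (2022 + (-7 + √2*(I*√30)))/(-1358) = (2022 + (-7 + 2*I*√15))*(-1/1358) = (2015 + 2*I*√15)*(-1/1358) = -2015/1358 - I*√15/679 ≈ -1.4838 - 0.0057039*I)
√(q - 1615) = √((-2015/1358 - I*√15/679) - 1615) = √(-2195185/1358 - I*√15/679)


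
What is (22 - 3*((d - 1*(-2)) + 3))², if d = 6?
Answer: 121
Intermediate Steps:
(22 - 3*((d - 1*(-2)) + 3))² = (22 - 3*((6 - 1*(-2)) + 3))² = (22 - 3*((6 + 2) + 3))² = (22 - 3*(8 + 3))² = (22 - 3*11)² = (22 - 33)² = (-11)² = 121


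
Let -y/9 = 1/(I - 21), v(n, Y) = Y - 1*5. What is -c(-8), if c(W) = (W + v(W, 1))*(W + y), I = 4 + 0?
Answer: -1524/17 ≈ -89.647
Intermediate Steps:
v(n, Y) = -5 + Y (v(n, Y) = Y - 5 = -5 + Y)
I = 4
y = 9/17 (y = -9/(4 - 21) = -9/(-17) = -9*(-1/17) = 9/17 ≈ 0.52941)
c(W) = (-4 + W)*(9/17 + W) (c(W) = (W + (-5 + 1))*(W + 9/17) = (W - 4)*(9/17 + W) = (-4 + W)*(9/17 + W))
-c(-8) = -(-36/17 + (-8)**2 - 59/17*(-8)) = -(-36/17 + 64 + 472/17) = -1*1524/17 = -1524/17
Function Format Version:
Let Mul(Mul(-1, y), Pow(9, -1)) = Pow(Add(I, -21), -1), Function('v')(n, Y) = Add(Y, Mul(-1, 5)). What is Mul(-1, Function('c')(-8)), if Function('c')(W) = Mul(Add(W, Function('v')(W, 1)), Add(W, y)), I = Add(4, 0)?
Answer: Rational(-1524, 17) ≈ -89.647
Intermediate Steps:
Function('v')(n, Y) = Add(-5, Y) (Function('v')(n, Y) = Add(Y, -5) = Add(-5, Y))
I = 4
y = Rational(9, 17) (y = Mul(-9, Pow(Add(4, -21), -1)) = Mul(-9, Pow(-17, -1)) = Mul(-9, Rational(-1, 17)) = Rational(9, 17) ≈ 0.52941)
Function('c')(W) = Mul(Add(-4, W), Add(Rational(9, 17), W)) (Function('c')(W) = Mul(Add(W, Add(-5, 1)), Add(W, Rational(9, 17))) = Mul(Add(W, -4), Add(Rational(9, 17), W)) = Mul(Add(-4, W), Add(Rational(9, 17), W)))
Mul(-1, Function('c')(-8)) = Mul(-1, Add(Rational(-36, 17), Pow(-8, 2), Mul(Rational(-59, 17), -8))) = Mul(-1, Add(Rational(-36, 17), 64, Rational(472, 17))) = Mul(-1, Rational(1524, 17)) = Rational(-1524, 17)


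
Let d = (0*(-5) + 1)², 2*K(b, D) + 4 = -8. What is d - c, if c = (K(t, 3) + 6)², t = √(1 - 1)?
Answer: 1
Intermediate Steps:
t = 0 (t = √0 = 0)
K(b, D) = -6 (K(b, D) = -2 + (½)*(-8) = -2 - 4 = -6)
c = 0 (c = (-6 + 6)² = 0² = 0)
d = 1 (d = (0 + 1)² = 1² = 1)
d - c = 1 - 1*0 = 1 + 0 = 1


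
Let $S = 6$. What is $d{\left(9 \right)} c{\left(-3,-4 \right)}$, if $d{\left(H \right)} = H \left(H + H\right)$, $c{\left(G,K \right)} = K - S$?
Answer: $-1620$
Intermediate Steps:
$c{\left(G,K \right)} = -6 + K$ ($c{\left(G,K \right)} = K - 6 = -6 + K$)
$d{\left(H \right)} = 2 H^{2}$ ($d{\left(H \right)} = H 2 H = 2 H^{2}$)
$d{\left(9 \right)} c{\left(-3,-4 \right)} = 2 \cdot 9^{2} \left(-6 - 4\right) = 2 \cdot 81 \left(-10\right) = 162 \left(-10\right) = -1620$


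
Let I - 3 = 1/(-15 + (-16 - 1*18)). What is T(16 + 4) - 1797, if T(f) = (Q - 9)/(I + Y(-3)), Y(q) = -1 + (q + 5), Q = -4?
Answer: -27004/15 ≈ -1800.3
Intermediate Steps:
I = 146/49 (I = 3 + 1/(-15 + (-16 - 1*18)) = 3 + 1/(-15 + (-16 - 18)) = 3 + 1/(-15 - 34) = 3 + 1/(-49) = 3 - 1/49 = 146/49 ≈ 2.9796)
Y(q) = 4 + q (Y(q) = -1 + (5 + q) = 4 + q)
T(f) = -49/15 (T(f) = (-4 - 9)/(146/49 + (4 - 3)) = -13/(146/49 + 1) = -13/195/49 = -13*49/195 = -49/15)
T(16 + 4) - 1797 = -49/15 - 1797 = -27004/15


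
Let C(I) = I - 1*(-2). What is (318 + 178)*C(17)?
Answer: 9424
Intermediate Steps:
C(I) = 2 + I (C(I) = I + 2 = 2 + I)
(318 + 178)*C(17) = (318 + 178)*(2 + 17) = 496*19 = 9424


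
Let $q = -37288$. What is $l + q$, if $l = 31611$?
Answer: $-5677$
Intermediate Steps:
$l + q = 31611 - 37288 = -5677$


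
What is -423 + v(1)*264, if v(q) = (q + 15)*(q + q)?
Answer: 8025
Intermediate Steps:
v(q) = 2*q*(15 + q) (v(q) = (15 + q)*(2*q) = 2*q*(15 + q))
-423 + v(1)*264 = -423 + (2*1*(15 + 1))*264 = -423 + (2*1*16)*264 = -423 + 32*264 = -423 + 8448 = 8025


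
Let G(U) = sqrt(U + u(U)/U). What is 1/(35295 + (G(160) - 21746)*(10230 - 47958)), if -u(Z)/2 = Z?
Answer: 273489461/224389380868373739 + 4192*sqrt(158)/74796460289457913 ≈ 1.2195e-9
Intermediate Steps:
u(Z) = -2*Z
G(U) = sqrt(-2 + U) (G(U) = sqrt(U + (-2*U)/U) = sqrt(U - 2) = sqrt(-2 + U))
1/(35295 + (G(160) - 21746)*(10230 - 47958)) = 1/(35295 + (sqrt(-2 + 160) - 21746)*(10230 - 47958)) = 1/(35295 + (sqrt(158) - 21746)*(-37728)) = 1/(35295 + (-21746 + sqrt(158))*(-37728)) = 1/(35295 + (820433088 - 37728*sqrt(158))) = 1/(820468383 - 37728*sqrt(158))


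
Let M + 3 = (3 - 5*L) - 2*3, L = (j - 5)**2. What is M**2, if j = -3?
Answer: 106276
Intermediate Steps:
L = 64 (L = (-3 - 5)**2 = (-8)**2 = 64)
M = -326 (M = -3 + ((3 - 5*64) - 2*3) = -3 + ((3 - 320) - 6) = -3 + (-317 - 6) = -3 - 323 = -326)
M**2 = (-326)**2 = 106276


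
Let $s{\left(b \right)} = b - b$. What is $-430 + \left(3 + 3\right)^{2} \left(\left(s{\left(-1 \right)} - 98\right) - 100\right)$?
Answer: $-7558$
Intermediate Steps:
$s{\left(b \right)} = 0$
$-430 + \left(3 + 3\right)^{2} \left(\left(s{\left(-1 \right)} - 98\right) - 100\right) = -430 + \left(3 + 3\right)^{2} \left(\left(0 - 98\right) - 100\right) = -430 + 6^{2} \left(-98 - 100\right) = -430 + 36 \left(-198\right) = -430 - 7128 = -7558$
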